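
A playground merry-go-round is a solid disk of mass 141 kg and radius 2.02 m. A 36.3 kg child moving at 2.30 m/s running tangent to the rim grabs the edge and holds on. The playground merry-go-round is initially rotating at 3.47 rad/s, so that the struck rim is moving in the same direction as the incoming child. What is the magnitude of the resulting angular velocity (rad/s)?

|ω_f| ≈ 2.68 rad/s

The axle reaction passes through the axle and exerts no torque about it; angular momentum about the axle is conserved through the impact.
I_p = ½(141)(2.02)² = 287.7 kg·m². Taking the sense of the child's angular momentum as positive, L_{child} = m v R = (36.3)(2.30)(2.02) = 168.6 kg·m²/s.
L_i = +I_p ω_p + m v R = +(287.7)(3.47) + 168.6 = 1167 kg·m²/s.
After sticking, I_f = I_p + m R² = 287.7 + (36.3)(2.02)² = 435.8 kg·m².
ω_f = L_i / I_f = 1167 / 435.8 = 2.678 rad/s.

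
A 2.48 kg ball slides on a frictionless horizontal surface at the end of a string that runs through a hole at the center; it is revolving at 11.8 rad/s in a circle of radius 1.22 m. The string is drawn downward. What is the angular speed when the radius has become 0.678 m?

The constraining force is radial, so m r² ω about the center is conserved.
ω₂ = ω₁ (r₁/r₂)² = (11.8)(1.22/0.678)² = 38.21 rad/s.

ω₂ ≈ 38.2 rad/s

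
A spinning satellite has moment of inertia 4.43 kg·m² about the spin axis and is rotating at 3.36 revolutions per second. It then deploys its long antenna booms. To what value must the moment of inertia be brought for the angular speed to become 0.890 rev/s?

I₂ ≈ 16.7 kg·m²

No external torque acts about the spin axis, so angular momentum is conserved.
I₂ = I₁ω₁ / ω₂ = (4.43)(3.36) / (0.890) = 16.72 kg·m².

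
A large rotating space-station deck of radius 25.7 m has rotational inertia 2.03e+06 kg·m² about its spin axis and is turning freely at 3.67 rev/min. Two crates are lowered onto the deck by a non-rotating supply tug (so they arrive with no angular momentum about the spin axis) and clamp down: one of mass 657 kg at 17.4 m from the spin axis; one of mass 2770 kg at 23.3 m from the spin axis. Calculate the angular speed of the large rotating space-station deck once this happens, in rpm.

The added mass arrives with no angular momentum about the spin axis, and any external torque about the spin axis is negligible, so the system's angular momentum is conserved.
Added inertia Σmr² = (657)(17.4)² + (2770)(23.3)² = 1.703e+06 kg·m²; I_f = 2.030e+06 + 1.703e+06 = 3.733e+06 kg·m².
ω_f = I_p ω_i / I_f = (2.030e+06)(3.67) / 3.733e+06 = 1.996 rpm.

ω_f ≈ 2.00 rpm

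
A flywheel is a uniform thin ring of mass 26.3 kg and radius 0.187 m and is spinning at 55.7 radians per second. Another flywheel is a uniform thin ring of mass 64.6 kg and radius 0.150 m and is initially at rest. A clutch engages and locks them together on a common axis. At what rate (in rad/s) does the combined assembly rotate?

No external torque acts about the common axis, so total angular momentum is conserved.
Moments of inertia: I_A = (26.3)(0.187)² = 0.9197 kg·m²; I_B = (64.6)(0.150)² = 1.453 kg·m².
Taking A's sense as positive: L = (0.9197)(55.7) = 51.23 kg·m²·rad/s.
Combined I = 0.9197 + 1.453 = 2.373 kg·m².
ω_f = L / I = 51.23 / 2.373 = 21.59 rad/s.

|ω_f| ≈ 21.6 rad/s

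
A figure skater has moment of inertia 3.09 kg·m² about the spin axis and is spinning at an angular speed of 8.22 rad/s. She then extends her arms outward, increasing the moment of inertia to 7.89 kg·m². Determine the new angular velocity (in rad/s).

ω₂ ≈ 3.22 rad/s

With no external torque about the axis, L is conserved: I₁ω₁ = I₂ω₂.
ω₂ = I₁ω₁ / I₂ = (3.090)(8.22 rad/s) / (7.890) = 3.219 rad/s.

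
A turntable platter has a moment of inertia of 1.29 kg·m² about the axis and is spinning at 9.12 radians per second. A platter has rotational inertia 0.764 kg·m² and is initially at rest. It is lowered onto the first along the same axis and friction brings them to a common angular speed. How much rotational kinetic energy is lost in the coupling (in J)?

ΔKE lost ≈ 20.0 J

The coupling torques are internal; angular momentum about the shared axis is conserved.
Taking A's sense as positive: L = (1.290)(9.12) = 11.76 kg·m²·rad/s.
Combined I = 1.290 + 0.7640 = 2.054 kg·m².
ω_f = L / I = 11.76 / 2.054 = 5.728 rad/s.
KE_i = ½ΣIω² = 53.65 J; KE_f = ½(2.054)(5.728)² = 33.69 J.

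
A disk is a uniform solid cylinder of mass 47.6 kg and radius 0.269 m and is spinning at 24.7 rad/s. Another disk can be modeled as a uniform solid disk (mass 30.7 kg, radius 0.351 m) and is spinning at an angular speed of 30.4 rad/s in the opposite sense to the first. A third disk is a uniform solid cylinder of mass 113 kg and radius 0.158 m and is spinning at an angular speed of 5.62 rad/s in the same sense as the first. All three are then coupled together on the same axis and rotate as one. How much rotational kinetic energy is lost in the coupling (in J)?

The coupling torques are internal; angular momentum about the shared axis is conserved.
Moments of inertia: I_A = ½(47.6)(0.269)² = 1.722 kg·m²; I_B = ½(30.7)(0.351)² = 1.891 kg·m²; I_C = ½(113)(0.158)² = 1.410 kg·m².
Taking A's sense as positive: L = (1.722)(24.7) − (1.891)(30.4) + (1.410)(5.62) = -7.026 kg·m²·rad/s.
Combined I = 1.722 + 1.891 + 1.410 = 5.024 kg·m².
ω_f = L / I = -7.026 / 5.024 = -1.398 rad/s.
KE_i = ½ΣIω² = 1421 J; KE_f = ½(5.024)(1.398)² = 4.912 J.

ΔKE lost ≈ 1420 J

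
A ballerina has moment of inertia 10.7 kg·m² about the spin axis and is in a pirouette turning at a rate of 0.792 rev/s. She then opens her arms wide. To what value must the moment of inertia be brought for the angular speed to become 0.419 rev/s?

I₂ ≈ 20.2 kg·m²

With no external torque about the axis, L is conserved: I₁ω₁ = I₂ω₂.
I₂ = I₁ω₁ / ω₂ = (10.7)(0.792) / (0.419) = 20.23 kg·m².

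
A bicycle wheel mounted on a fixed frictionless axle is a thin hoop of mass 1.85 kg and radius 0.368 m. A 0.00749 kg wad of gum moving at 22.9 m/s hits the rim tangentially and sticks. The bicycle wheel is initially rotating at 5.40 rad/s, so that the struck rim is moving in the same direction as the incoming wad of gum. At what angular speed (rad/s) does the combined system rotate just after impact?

|ω_f| ≈ 5.63 rad/s

The axle reaction passes through the axle and exerts no torque about it; angular momentum about the axle is conserved through the impact.
I_p = (1.85)(0.368)² = 0.2505 kg·m². Taking the sense of the wad of gum's angular momentum as positive, L_{wad} = m v R = (0.00749)(22.9)(0.368) = 0.06312 kg·m²/s.
L_i = +I_p ω_p + m v R = +(0.2505)(5.40) + 0.06312 = 1.416 kg·m²/s.
After sticking, I_f = I_p + m R² = 0.2505 + (0.00749)(0.368)² = 0.2515 kg·m².
ω_f = L_i / I_f = 1.416 / 0.2515 = 5.629 rad/s.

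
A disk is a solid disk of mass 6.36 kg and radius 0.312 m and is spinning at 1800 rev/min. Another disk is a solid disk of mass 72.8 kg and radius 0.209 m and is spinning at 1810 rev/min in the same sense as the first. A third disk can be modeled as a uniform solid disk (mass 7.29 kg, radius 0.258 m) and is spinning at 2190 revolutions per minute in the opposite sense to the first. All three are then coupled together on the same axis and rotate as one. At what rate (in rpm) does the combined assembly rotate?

The coupling torques are internal; angular momentum about the shared axis is conserved.
Moments of inertia: I_A = ½(6.36)(0.312)² = 0.3096 kg·m²; I_B = ½(72.8)(0.209)² = 1.590 kg·m²; I_C = ½(7.29)(0.258)² = 0.2426 kg·m².
Taking A's sense as positive: L = (0.3096)(1800) + (1.590)(1810) − (0.2426)(2190) = 2904 kg·m²·rpm.
Combined I = 0.3096 + 1.590 + 0.2426 = 2.142 kg·m².
ω_f = L / I = 2904 / 2.142 = 1356 rpm.

|ω_f| ≈ 1360 rpm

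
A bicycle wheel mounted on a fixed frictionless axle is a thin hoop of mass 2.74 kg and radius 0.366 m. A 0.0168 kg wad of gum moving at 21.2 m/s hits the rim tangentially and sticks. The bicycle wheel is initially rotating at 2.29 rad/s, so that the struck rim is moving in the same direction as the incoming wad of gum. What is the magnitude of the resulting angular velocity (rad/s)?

|ω_f| ≈ 2.63 rad/s

About the axle the impulsive forces during the collision are internal, so angular momentum about that axis is conserved.
I_p = (2.74)(0.366)² = 0.3670 kg·m². Taking the sense of the wad of gum's angular momentum as positive, L_{wad} = m v R = (0.0168)(21.2)(0.366) = 0.1304 kg·m²/s.
L_i = +I_p ω_p + m v R = +(0.3670)(2.29) + 0.1304 = 0.9709 kg·m²/s.
After sticking, I_f = I_p + m R² = 0.3670 + (0.0168)(0.366)² = 0.3693 kg·m².
ω_f = L_i / I_f = 0.9709 / 0.3693 = 2.629 rad/s.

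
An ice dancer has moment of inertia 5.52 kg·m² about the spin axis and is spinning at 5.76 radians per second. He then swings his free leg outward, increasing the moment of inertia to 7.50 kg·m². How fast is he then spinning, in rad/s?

ω₂ ≈ 4.24 rad/s

Angular momentum about the spin axis is conserved since the torque about it is zero.
ω₂ = I₁ω₁ / I₂ = (5.520)(5.76 rad/s) / (7.500) = 4.239 rad/s.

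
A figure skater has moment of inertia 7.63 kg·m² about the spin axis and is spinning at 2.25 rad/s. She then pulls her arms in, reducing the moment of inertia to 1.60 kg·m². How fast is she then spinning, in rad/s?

Angular momentum about the spin axis is conserved since the torque about it is zero.
ω₂ = I₁ω₁ / I₂ = (7.630)(2.25 rad/s) / (1.600) = 10.73 rad/s.

ω₂ ≈ 10.7 rad/s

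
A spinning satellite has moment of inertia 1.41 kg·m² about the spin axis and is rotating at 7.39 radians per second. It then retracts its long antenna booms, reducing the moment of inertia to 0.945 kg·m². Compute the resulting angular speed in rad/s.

ω₂ ≈ 11.0 rad/s

With no external torque about the axis, L is conserved: I₁ω₁ = I₂ω₂.
ω₂ = I₁ω₁ / I₂ = (1.410)(7.39 rad/s) / (0.9450) = 11.03 rad/s.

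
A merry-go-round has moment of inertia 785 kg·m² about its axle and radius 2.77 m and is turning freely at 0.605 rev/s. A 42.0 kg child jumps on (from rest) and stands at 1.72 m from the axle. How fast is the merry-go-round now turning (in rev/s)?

The added mass arrives with no angular momentum about the axle, and any external torque about the axle is negligible, so the system's angular momentum is conserved.
Added inertia Σmr² = (42.0)(1.72)² = 124.3 kg·m²; I_f = 785.0 + 124.3 = 909.3 kg·m².
ω_f = I_p ω_i / I_f = (785.0)(0.605) / 909.3 = 0.5223 rev/s.

ω_f ≈ 0.522 rev/s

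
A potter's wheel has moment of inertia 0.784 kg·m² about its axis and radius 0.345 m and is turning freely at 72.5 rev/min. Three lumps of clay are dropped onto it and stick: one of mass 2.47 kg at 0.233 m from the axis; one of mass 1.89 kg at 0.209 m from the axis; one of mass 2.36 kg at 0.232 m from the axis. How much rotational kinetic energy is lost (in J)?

energy lost ≈ 6.89 J

The added mass arrives with no angular momentum about the axis, and any external torque about the axis is negligible, so the system's angular momentum is conserved.
Added inertia Σmr² = (2.47)(0.233)² + (1.89)(0.209)² + (2.36)(0.232)² = 0.3437 kg·m²; I_f = 0.7840 + 0.3437 = 1.128 kg·m².
ω_f = I_p ω_i / I_f = (0.7840)(72.5) / 1.128 = 50.40 rpm.
KE_i = ½(0.7840)(7.592 rad/s)² = 22.60 J; KE_f = ½(1.128)(5.278)² = 15.71 J.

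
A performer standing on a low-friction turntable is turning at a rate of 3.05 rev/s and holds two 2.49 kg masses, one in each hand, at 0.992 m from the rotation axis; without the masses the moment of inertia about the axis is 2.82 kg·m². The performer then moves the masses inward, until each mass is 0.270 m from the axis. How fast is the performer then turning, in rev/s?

ω₂ ≈ 7.40 rev/s

No external torque acts about the spin axis, so angular momentum is conserved.
I₁ = 2.82 + 2(2.49)(0.992)² = 7.721 kg·m²; I₂ = 2.82 + 2(2.49)(0.270)² = 3.183 kg·m².
ω₂ = I₁ω₁ / I₂ = (7.721)(3.05 rev/s) / (3.183) = 7.398 rev/s.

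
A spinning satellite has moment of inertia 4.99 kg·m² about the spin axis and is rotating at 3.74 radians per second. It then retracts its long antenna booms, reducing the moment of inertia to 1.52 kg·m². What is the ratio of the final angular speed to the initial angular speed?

ω₂/ω₁ ≈ 3.28

With no external torque about the axis, L is conserved: I₁ω₁ = I₂ω₂.
ω₂/ω₁ = I₁/I₂ = 4.990 / 1.520 = 3.283.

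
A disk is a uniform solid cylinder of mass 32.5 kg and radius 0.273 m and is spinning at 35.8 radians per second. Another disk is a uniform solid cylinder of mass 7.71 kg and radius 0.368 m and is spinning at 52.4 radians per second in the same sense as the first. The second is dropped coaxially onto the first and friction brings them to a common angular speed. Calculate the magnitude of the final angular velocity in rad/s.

The coupling torques are internal; angular momentum about the shared axis is conserved.
Moments of inertia: I_A = ½(32.5)(0.273)² = 1.211 kg·m²; I_B = ½(7.71)(0.368)² = 0.5221 kg·m².
Taking A's sense as positive: L = (1.211)(35.8) + (0.5221)(52.4) = 70.71 kg·m²·rad/s.
Combined I = 1.211 + 0.5221 = 1.733 kg·m².
ω_f = L / I = 70.71 / 1.733 = 40.80 rad/s.

|ω_f| ≈ 40.8 rad/s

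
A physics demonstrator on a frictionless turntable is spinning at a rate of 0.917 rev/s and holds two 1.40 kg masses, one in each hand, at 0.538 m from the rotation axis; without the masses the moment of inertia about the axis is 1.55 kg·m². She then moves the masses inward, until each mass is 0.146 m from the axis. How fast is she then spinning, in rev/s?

ω₂ ≈ 1.34 rev/s

Angular momentum about the spin axis is conserved since the torque about it is zero.
I₁ = 1.55 + 2(1.40)(0.538)² = 2.360 kg·m²; I₂ = 1.55 + 2(1.40)(0.146)² = 1.610 kg·m².
ω₂ = I₁ω₁ / I₂ = (2.360)(0.917 rev/s) / (1.610) = 1.345 rev/s.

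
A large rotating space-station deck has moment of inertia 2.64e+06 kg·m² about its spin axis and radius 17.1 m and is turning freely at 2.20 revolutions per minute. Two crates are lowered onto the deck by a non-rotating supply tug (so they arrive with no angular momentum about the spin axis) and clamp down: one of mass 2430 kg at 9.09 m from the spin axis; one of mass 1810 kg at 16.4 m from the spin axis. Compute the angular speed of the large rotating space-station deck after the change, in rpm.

ω_f ≈ 1.75 rpm

No external torque acts about the spin axis; L_before = L_after.
Added inertia Σmr² = (2430)(9.09)² + (1810)(16.4)² = 6.876e+05 kg·m²; I_f = 2.640e+06 + 6.876e+05 = 3.328e+06 kg·m².
ω_f = I_p ω_i / I_f = (2.640e+06)(2.20) / 3.328e+06 = 1.745 rpm.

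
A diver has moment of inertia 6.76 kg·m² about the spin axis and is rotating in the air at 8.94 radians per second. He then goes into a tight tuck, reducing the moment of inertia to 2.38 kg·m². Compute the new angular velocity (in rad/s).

Angular momentum about the spin axis is conserved since the torque about it is zero.
ω₂ = I₁ω₁ / I₂ = (6.760)(8.94 rad/s) / (2.380) = 25.39 rad/s.

ω₂ ≈ 25.4 rad/s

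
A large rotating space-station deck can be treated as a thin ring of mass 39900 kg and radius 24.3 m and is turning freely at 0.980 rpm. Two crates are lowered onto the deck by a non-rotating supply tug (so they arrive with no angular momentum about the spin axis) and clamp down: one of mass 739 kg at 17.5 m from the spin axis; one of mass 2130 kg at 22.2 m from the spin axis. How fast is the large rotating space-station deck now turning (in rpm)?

ω_f ≈ 0.930 rpm

The added mass arrives with no angular momentum about the spin axis, and any external torque about the spin axis is negligible, so the system's angular momentum is conserved.
I_p = (39900)(24.3)² = 2.356e+07 kg·m².
Added inertia Σmr² = (739)(17.5)² + (2130)(22.2)² = 1.276e+06 kg·m²; I_f = 2.356e+07 + 1.276e+06 = 2.484e+07 kg·m².
ω_f = I_p ω_i / I_f = (2.356e+07)(0.980) / 2.484e+07 = 0.9296 rpm.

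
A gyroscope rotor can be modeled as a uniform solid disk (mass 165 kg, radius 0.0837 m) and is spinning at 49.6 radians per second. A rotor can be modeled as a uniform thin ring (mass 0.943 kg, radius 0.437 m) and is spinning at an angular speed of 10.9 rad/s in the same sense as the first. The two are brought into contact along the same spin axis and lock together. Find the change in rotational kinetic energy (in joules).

The coupling torques are internal; angular momentum about the shared axis is conserved.
Moments of inertia: I_A = ½(165)(0.0837)² = 0.5780 kg·m²; I_B = (0.943)(0.437)² = 0.1801 kg·m².
Taking A's sense as positive: L = (0.5780)(49.6) + (0.1801)(10.9) = 30.63 kg·m²·rad/s.
Combined I = 0.5780 + 0.1801 = 0.7581 kg·m².
ω_f = L / I = 30.63 / 0.7581 = 40.41 rad/s.
KE_i = ½ΣIω² = 721.6 J; KE_f = ½(0.7581)(40.41)² = 618.8 J.

ΔKE ≈ -103 J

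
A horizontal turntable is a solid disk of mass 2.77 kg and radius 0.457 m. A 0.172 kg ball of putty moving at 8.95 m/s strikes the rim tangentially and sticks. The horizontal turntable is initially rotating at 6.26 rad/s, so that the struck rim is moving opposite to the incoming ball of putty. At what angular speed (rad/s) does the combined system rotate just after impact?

About the axle the impulsive forces during the collision are internal, so angular momentum about that axis is conserved.
I_p = ½(2.77)(0.457)² = 0.2893 kg·m². Taking the sense of the ball of putty's angular momentum as positive, L_{ball} = m v R = (0.172)(8.95)(0.457) = 0.7035 kg·m²/s.
L_i = −I_p ω_p + m v R = −(0.2893)(6.26) + 0.7035 = -1.107 kg·m²/s.
After sticking, I_f = I_p + m R² = 0.2893 + (0.172)(0.457)² = 0.3252 kg·m².
ω_f = L_i / I_f = -1.107 / 0.3252 = -3.405 rad/s.

|ω_f| ≈ 3.41 rad/s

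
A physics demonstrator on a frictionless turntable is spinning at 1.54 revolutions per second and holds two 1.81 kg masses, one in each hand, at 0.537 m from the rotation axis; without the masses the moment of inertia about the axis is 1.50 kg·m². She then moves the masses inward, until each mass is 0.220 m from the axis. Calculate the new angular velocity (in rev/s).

No external torque acts about the spin axis, so angular momentum is conserved.
I₁ = 1.50 + 2(1.81)(0.537)² = 2.544 kg·m²; I₂ = 1.50 + 2(1.81)(0.220)² = 1.675 kg·m².
ω₂ = I₁ω₁ / I₂ = (2.544)(1.54 rev/s) / (1.675) = 2.339 rev/s.

ω₂ ≈ 2.34 rev/s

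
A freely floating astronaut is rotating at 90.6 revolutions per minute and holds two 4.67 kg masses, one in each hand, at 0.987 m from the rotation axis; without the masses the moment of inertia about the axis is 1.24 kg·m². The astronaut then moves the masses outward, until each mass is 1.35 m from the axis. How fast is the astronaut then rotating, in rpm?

ω₂ ≈ 51.3 rpm

With no external torque about the axis, L is conserved: I₁ω₁ = I₂ω₂.
I₁ = 1.24 + 2(4.67)(0.987)² = 10.34 kg·m²; I₂ = 1.24 + 2(4.67)(1.35)² = 18.26 kg·m².
ω₂ = I₁ω₁ / I₂ = (10.34)(90.6 rpm) / (18.26) = 51.29 rpm.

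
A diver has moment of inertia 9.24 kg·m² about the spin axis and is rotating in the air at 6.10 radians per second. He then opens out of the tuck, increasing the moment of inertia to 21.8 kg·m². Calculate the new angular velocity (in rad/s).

ω₂ ≈ 2.59 rad/s

With no external torque about the axis, L is conserved: I₁ω₁ = I₂ω₂.
ω₂ = I₁ω₁ / I₂ = (9.240)(6.10 rad/s) / (21.80) = 2.586 rad/s.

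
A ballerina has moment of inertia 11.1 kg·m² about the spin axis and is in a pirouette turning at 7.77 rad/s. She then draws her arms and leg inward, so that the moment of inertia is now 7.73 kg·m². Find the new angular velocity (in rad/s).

ω₂ ≈ 11.2 rad/s

With no external torque about the axis, L is conserved: I₁ω₁ = I₂ω₂.
ω₂ = I₁ω₁ / I₂ = (11.10)(7.77 rad/s) / (7.730) = 11.16 rad/s.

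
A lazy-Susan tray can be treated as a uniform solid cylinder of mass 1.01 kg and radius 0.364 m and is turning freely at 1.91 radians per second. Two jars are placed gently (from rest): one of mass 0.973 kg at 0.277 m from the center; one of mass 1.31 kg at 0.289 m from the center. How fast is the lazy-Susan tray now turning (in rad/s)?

ω_f ≈ 0.509 rad/s

The added mass arrives with no angular momentum about the center, and any external torque about the center is negligible, so the system's angular momentum is conserved.
I_p = ½(1.01)(0.364)² = 0.06691 kg·m².
Added inertia Σmr² = (0.973)(0.277)² + (1.31)(0.289)² = 0.1841 kg·m²; I_f = 0.06691 + 0.1841 = 0.2510 kg·m².
ω_f = I_p ω_i / I_f = (0.06691)(1.91) / 0.2510 = 0.5092 rad/s.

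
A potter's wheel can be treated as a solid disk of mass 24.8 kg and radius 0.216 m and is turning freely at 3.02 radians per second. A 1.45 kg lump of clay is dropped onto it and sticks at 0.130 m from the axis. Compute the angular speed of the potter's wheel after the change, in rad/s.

ω_f ≈ 2.90 rad/s

The added mass arrives with no angular momentum about the axis, and any external torque about the axis is negligible, so the system's angular momentum is conserved.
I_p = ½(24.8)(0.216)² = 0.5785 kg·m².
Added inertia Σmr² = (1.45)(0.130)² = 0.02451 kg·m²; I_f = 0.5785 + 0.02451 = 0.6030 kg·m².
ω_f = I_p ω_i / I_f = (0.5785)(3.02) / 0.6030 = 2.897 rad/s.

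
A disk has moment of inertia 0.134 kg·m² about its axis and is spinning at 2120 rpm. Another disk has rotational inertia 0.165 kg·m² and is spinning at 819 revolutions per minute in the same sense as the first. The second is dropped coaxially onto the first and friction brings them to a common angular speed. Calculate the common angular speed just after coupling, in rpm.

|ω_f| ≈ 1400 rpm

The coupling torques are internal; angular momentum about the shared axis is conserved.
Taking A's sense as positive: L = (0.1340)(2120) + (0.1650)(819) = 419.2 kg·m²·rpm.
Combined I = 0.1340 + 0.1650 = 0.2990 kg·m².
ω_f = L / I = 419.2 / 0.2990 = 1402 rpm.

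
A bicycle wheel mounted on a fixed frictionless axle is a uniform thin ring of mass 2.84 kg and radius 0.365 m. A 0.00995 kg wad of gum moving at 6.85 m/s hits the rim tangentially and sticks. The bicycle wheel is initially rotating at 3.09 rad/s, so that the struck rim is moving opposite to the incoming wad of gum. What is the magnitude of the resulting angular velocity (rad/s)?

About the axle the impulsive forces during the collision are internal, so angular momentum about that axis is conserved.
I_p = (2.84)(0.365)² = 0.3784 kg·m². Taking the sense of the wad of gum's angular momentum as positive, L_{wad} = m v R = (0.00995)(6.85)(0.365) = 0.02488 kg·m²/s.
L_i = −I_p ω_p + m v R = −(0.3784)(3.09) + 0.02488 = -1.144 kg·m²/s.
After sticking, I_f = I_p + m R² = 0.3784 + (0.00995)(0.365)² = 0.3797 kg·m².
ω_f = L_i / I_f = -1.144 / 0.3797 = -3.014 rad/s.

|ω_f| ≈ 3.01 rad/s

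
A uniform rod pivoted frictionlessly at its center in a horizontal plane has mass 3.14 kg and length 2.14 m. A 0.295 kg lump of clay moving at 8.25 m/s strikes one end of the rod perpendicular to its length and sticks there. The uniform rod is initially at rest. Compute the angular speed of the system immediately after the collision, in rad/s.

|ω_f| ≈ 1.70 rad/s

The axle reaction passes through the pivot and exerts no torque about it; angular momentum about the pivot is conserved through the impact.
I_p = (1/12)(3.14)(2.14)² = 1.198 kg·m². Taking the sense of the lump of clay's angular momentum as positive, L_{lump} = m v R = (0.295)(8.25)(2.14/2) = 2.604 kg·m²/s.
L_i = 0 + 2.604 = 2.604 kg·m²/s.
After sticking, I_f = I_p + m R² = 1.198 + (0.295)(2.14/2)² = 1.536 kg·m².
ω_f = L_i / I_f = 2.604 / 1.536 = 1.695 rad/s.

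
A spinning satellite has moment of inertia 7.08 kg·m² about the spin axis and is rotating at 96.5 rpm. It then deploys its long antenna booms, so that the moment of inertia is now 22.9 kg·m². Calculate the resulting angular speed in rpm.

ω₂ ≈ 29.8 rpm

With no external torque about the axis, L is conserved: I₁ω₁ = I₂ω₂.
ω₂ = I₁ω₁ / I₂ = (7.080)(96.5 rpm) / (22.90) = 29.83 rpm.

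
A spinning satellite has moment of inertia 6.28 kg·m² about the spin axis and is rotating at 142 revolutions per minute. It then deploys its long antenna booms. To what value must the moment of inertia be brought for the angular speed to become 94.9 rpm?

I₂ ≈ 9.40 kg·m²

Angular momentum about the spin axis is conserved since the torque about it is zero.
I₂ = I₁ω₁ / ω₂ = (6.28)(142) / (94.9) = 9.397 kg·m².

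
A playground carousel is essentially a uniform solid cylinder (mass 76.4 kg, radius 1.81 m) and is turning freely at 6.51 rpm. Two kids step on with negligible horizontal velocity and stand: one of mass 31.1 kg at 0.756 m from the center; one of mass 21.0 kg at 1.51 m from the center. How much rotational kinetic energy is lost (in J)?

energy lost ≈ 10.0 J

The added mass arrives with no angular momentum about the center, and any external torque about the center is negligible, so the system's angular momentum is conserved.
I_p = ½(76.4)(1.81)² = 125.1 kg·m².
Added inertia Σmr² = (31.1)(0.756)² + (21.0)(1.51)² = 65.66 kg·m²; I_f = 125.1 + 65.66 = 190.8 kg·m².
ω_f = I_p ω_i / I_f = (125.1)(6.51) / 190.8 = 4.270 rpm.
KE_i = ½(125.1)(0.6817 rad/s)² = 29.08 J; KE_f = ½(190.8)(0.4471)² = 19.07 J.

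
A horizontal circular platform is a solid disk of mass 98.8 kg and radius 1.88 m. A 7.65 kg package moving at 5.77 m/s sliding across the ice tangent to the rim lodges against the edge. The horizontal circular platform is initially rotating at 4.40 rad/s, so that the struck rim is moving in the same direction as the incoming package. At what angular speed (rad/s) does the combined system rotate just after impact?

|ω_f| ≈ 4.22 rad/s

About the central axle the impulsive forces during the collision are internal, so angular momentum about that axis is conserved.
I_p = ½(98.8)(1.88)² = 174.6 kg·m². Taking the sense of the package's angular momentum as positive, L_{package} = m v R = (7.65)(5.77)(1.88) = 82.98 kg·m²/s.
L_i = +I_p ω_p + m v R = +(174.6)(4.40) + 82.98 = 851.2 kg·m²/s.
After sticking, I_f = I_p + m R² = 174.6 + (7.65)(1.88)² = 201.6 kg·m².
ω_f = L_i / I_f = 851.2 / 201.6 = 4.222 rad/s.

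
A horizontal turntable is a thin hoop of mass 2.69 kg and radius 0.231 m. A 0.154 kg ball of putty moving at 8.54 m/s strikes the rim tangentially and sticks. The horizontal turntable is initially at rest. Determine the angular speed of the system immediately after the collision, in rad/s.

About the axle the impulsive forces during the collision are internal, so angular momentum about that axis is conserved.
I_p = (2.69)(0.231)² = 0.1435 kg·m². Taking the sense of the ball of putty's angular momentum as positive, L_{ball} = m v R = (0.154)(8.54)(0.231) = 0.3038 kg·m²/s.
L_i = 0 + 0.3038 = 0.3038 kg·m²/s.
After sticking, I_f = I_p + m R² = 0.1435 + (0.154)(0.231)² = 0.1518 kg·m².
ω_f = L_i / I_f = 0.3038 / 0.1518 = 2.002 rad/s.

|ω_f| ≈ 2.00 rad/s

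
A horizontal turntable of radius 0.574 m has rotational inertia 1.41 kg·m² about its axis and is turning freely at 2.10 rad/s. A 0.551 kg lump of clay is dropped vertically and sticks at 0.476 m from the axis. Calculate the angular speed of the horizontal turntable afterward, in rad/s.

ω_f ≈ 1.93 rad/s

The added mass arrives with no angular momentum about the axis, and any external torque about the axis is negligible, so the system's angular momentum is conserved.
Added inertia Σmr² = (0.551)(0.476)² = 0.1248 kg·m²; I_f = 1.410 + 0.1248 = 1.535 kg·m².
ω_f = I_p ω_i / I_f = (1.410)(2.10) / 1.535 = 1.929 rad/s.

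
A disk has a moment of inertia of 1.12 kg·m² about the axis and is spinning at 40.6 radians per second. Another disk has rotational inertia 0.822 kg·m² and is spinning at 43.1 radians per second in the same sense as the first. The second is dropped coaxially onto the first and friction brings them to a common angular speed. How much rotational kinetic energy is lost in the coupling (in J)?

The coupling torques are internal; angular momentum about the shared axis is conserved.
Taking A's sense as positive: L = (1.120)(40.6) + (0.8220)(43.1) = 80.90 kg·m²·rad/s.
Combined I = 1.120 + 0.8220 = 1.942 kg·m².
ω_f = L / I = 80.90 / 1.942 = 41.66 rad/s.
KE_i = ½ΣIω² = 1687 J; KE_f = ½(1.942)(41.66)² = 1685 J.

ΔKE lost ≈ 1.48 J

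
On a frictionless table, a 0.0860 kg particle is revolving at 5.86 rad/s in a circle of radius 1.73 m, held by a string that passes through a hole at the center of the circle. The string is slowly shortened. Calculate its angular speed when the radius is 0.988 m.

The constraining force is radial, so m r² ω about the center is conserved.
ω₂ = ω₁ (r₁/r₂)² = (5.86)(1.73/0.988)² = 17.97 rad/s.

ω₂ ≈ 18.0 rad/s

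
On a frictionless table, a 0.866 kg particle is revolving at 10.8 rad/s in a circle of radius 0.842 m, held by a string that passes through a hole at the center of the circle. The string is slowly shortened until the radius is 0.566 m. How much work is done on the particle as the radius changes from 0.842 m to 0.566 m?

No torque about the axis ⇒ m r₁² ω₁ = m r₂² ω₂.
ω₂ = ω₁ (r₁/r₂)² = (10.8)(0.842/0.566)² = 23.90 rad/s.
W = ΔKE = ½m(v₂² − v₁²) = 43.43 J.

W ≈ 43.4 J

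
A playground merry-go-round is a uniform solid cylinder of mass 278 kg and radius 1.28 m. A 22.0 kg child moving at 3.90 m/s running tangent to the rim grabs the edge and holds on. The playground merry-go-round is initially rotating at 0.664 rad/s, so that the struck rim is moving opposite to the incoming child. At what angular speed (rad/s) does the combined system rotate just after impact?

The axle reaction passes through the axle and exerts no torque about it; angular momentum about the axle is conserved through the impact.
I_p = ½(278)(1.28)² = 227.7 kg·m². Taking the sense of the child's angular momentum as positive, L_{child} = m v R = (22.0)(3.90)(1.28) = 109.8 kg·m²/s.
L_i = −I_p ω_p + m v R = −(227.7)(0.664) + 109.8 = -41.39 kg·m²/s.
After sticking, I_f = I_p + m R² = 227.7 + (22.0)(1.28)² = 263.8 kg·m².
ω_f = L_i / I_f = -41.39 / 263.8 = -0.1569 rad/s.

|ω_f| ≈ 0.157 rad/s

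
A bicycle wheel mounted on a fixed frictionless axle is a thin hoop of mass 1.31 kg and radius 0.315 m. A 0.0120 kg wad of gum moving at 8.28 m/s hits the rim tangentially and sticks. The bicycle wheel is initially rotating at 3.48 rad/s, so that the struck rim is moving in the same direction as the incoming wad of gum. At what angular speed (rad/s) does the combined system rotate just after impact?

The axle reaction passes through the axle and exerts no torque about it; angular momentum about the axle is conserved through the impact.
I_p = (1.31)(0.315)² = 0.1300 kg·m². Taking the sense of the wad of gum's angular momentum as positive, L_{wad} = m v R = (0.0120)(8.28)(0.315) = 0.03130 kg·m²/s.
L_i = +I_p ω_p + m v R = +(0.1300)(3.48) + 0.03130 = 0.4836 kg·m²/s.
After sticking, I_f = I_p + m R² = 0.1300 + (0.0120)(0.315)² = 0.1312 kg·m².
ω_f = L_i / I_f = 0.4836 / 0.1312 = 3.687 rad/s.

|ω_f| ≈ 3.69 rad/s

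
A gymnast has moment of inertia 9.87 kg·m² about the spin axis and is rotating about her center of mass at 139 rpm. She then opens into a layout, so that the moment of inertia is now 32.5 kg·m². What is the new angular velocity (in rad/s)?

ω₂ ≈ 4.42 rad/s

Angular momentum about the spin axis is conserved since the torque about it is zero.
ω₂ = I₁ω₁ / I₂ = (9.870)(139 rpm) / (32.50) = 42.21 rpm = 4.421 rad/s.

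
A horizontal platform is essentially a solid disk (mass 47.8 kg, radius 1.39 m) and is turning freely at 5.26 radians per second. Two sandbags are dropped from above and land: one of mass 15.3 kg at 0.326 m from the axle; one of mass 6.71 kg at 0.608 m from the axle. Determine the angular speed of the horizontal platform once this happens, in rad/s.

The added mass arrives with no angular momentum about the axle, and any external torque about the axle is negligible, so the system's angular momentum is conserved.
I_p = ½(47.8)(1.39)² = 46.18 kg·m².
Added inertia Σmr² = (15.3)(0.326)² + (6.71)(0.608)² = 4.106 kg·m²; I_f = 46.18 + 4.106 = 50.28 kg·m².
ω_f = I_p ω_i / I_f = (46.18)(5.26) / 50.28 = 4.830 rad/s.

ω_f ≈ 4.83 rad/s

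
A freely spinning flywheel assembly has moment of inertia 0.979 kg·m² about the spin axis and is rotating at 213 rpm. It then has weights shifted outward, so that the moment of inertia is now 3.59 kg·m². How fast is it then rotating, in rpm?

With no external torque about the axis, L is conserved: I₁ω₁ = I₂ω₂.
ω₂ = I₁ω₁ / I₂ = (0.9790)(213 rpm) / (3.590) = 58.09 rpm.

ω₂ ≈ 58.1 rpm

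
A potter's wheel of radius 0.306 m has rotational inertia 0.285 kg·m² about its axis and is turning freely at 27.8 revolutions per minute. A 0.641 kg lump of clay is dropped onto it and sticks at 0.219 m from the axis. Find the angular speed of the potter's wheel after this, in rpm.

No external torque acts about the axis; L_before = L_after.
Added inertia Σmr² = (0.641)(0.219)² = 0.03074 kg·m²; I_f = 0.2850 + 0.03074 = 0.3157 kg·m².
ω_f = I_p ω_i / I_f = (0.2850)(27.8) / 0.3157 = 25.09 rpm.

ω_f ≈ 25.1 rpm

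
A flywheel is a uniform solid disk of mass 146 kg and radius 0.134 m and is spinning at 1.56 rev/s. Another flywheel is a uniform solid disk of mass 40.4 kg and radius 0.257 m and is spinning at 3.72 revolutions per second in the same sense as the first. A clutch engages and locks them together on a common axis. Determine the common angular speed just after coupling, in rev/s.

|ω_f| ≈ 2.65 rev/s

The coupling torques are internal; angular momentum about the shared axis is conserved.
Moments of inertia: I_A = ½(146)(0.134)² = 1.311 kg·m²; I_B = ½(40.4)(0.257)² = 1.334 kg·m².
Taking A's sense as positive: L = (1.311)(1.56) + (1.334)(3.72) = 7.008 kg·m²·rev/s.
Combined I = 1.311 + 1.334 = 2.645 kg·m².
ω_f = L / I = 7.008 / 2.645 = 2.650 rev/s.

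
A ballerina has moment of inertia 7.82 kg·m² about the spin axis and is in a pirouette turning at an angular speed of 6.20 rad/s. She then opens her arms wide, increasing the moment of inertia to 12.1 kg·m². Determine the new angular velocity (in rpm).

With no external torque about the axis, L is conserved: I₁ω₁ = I₂ω₂.
ω₂ = I₁ω₁ / I₂ = (7.820)(6.20 rad/s) / (12.10) = 4.007 rad/s = 38.26 rpm.

ω₂ ≈ 38.3 rpm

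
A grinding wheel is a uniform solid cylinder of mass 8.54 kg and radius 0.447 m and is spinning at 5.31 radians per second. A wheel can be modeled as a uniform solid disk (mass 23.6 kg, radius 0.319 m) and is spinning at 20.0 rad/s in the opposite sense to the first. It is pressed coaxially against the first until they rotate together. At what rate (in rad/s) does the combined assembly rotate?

No external torque acts about the common axis, so total angular momentum is conserved.
Moments of inertia: I_A = ½(8.54)(0.447)² = 0.8532 kg·m²; I_B = ½(23.6)(0.319)² = 1.201 kg·m².
Taking A's sense as positive: L = (0.8532)(5.31) − (1.201)(20.0) = -19.49 kg·m²·rad/s.
Combined I = 0.8532 + 1.201 = 2.054 kg·m².
ω_f = L / I = -19.49 / 2.054 = -9.487 rad/s.

|ω_f| ≈ 9.49 rad/s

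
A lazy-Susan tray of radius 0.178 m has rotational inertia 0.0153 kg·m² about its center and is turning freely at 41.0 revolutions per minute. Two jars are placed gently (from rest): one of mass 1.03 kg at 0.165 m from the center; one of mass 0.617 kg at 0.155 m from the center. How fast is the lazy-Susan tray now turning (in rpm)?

ω_f ≈ 10.8 rpm

The added mass arrives with no angular momentum about the center, and any external torque about the center is negligible, so the system's angular momentum is conserved.
Added inertia Σmr² = (1.03)(0.165)² + (0.617)(0.155)² = 0.04287 kg·m²; I_f = 0.01530 + 0.04287 = 0.05817 kg·m².
ω_f = I_p ω_i / I_f = (0.01530)(41.0) / 0.05817 = 10.78 rpm.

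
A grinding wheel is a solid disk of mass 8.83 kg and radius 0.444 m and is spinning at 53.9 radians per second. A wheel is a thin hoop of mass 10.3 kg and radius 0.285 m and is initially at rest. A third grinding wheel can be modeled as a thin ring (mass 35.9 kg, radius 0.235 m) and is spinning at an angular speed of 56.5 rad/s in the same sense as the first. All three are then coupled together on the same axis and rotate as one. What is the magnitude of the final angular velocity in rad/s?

|ω_f| ≈ 43.1 rad/s

No external torque acts about the common axis, so total angular momentum is conserved.
Moments of inertia: I_A = ½(8.83)(0.444)² = 0.8704 kg·m²; I_B = (10.3)(0.285)² = 0.8366 kg·m²; I_C = (35.9)(0.235)² = 1.983 kg·m².
Taking A's sense as positive: L = (0.8704)(53.9) + (1.983)(56.5) = 158.9 kg·m²·rad/s.
Combined I = 0.8704 + 0.8366 + 1.983 = 3.690 kg·m².
ω_f = L / I = 158.9 / 3.690 = 43.08 rad/s.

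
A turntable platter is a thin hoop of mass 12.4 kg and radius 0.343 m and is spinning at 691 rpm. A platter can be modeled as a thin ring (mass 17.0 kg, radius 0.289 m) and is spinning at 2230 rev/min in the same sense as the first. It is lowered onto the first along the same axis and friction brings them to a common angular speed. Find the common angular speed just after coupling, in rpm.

The coupling torques are internal; angular momentum about the shared axis is conserved.
Moments of inertia: I_A = (12.4)(0.343)² = 1.459 kg·m²; I_B = (17.0)(0.289)² = 1.420 kg·m².
Taking A's sense as positive: L = (1.459)(691) + (1.420)(2230) = 4174 kg·m²·rpm.
Combined I = 1.459 + 1.420 = 2.879 kg·m².
ω_f = L / I = 4174 / 2.879 = 1450 rpm.

|ω_f| ≈ 1450 rpm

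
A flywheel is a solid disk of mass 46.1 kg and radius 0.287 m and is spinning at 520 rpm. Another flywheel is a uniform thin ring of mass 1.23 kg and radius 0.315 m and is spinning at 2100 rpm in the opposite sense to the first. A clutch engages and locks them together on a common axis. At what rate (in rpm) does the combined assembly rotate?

No external torque acts about the common axis, so total angular momentum is conserved.
Moments of inertia: I_A = ½(46.1)(0.287)² = 1.899 kg·m²; I_B = (1.23)(0.315)² = 0.1220 kg·m².
Taking A's sense as positive: L = (1.899)(520) − (0.1220)(2100) = 731.0 kg·m²·rpm.
Combined I = 1.899 + 0.1220 = 2.021 kg·m².
ω_f = L / I = 731.0 / 2.021 = 361.8 rpm.

|ω_f| ≈ 362 rpm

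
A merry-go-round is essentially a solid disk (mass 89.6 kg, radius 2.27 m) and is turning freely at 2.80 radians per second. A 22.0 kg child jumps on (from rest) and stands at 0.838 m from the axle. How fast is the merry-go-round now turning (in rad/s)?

No external torque acts about the axle; L_before = L_after.
I_p = ½(89.6)(2.27)² = 230.8 kg·m².
Added inertia Σmr² = (22.0)(0.838)² = 15.45 kg·m²; I_f = 230.8 + 15.45 = 246.3 kg·m².
ω_f = I_p ω_i / I_f = (230.8)(2.80) / 246.3 = 2.624 rad/s.

ω_f ≈ 2.62 rad/s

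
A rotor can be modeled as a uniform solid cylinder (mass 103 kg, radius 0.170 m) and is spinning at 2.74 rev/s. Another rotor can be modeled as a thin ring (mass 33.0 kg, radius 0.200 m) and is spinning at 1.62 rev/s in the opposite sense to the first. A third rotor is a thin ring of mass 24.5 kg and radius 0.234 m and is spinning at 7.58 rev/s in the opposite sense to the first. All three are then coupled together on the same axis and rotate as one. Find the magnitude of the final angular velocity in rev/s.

|ω_f| ≈ 1.98 rev/s

No external torque acts about the common axis, so total angular momentum is conserved.
Moments of inertia: I_A = ½(103)(0.170)² = 1.488 kg·m²; I_B = (33.0)(0.200)² = 1.320 kg·m²; I_C = (24.5)(0.234)² = 1.342 kg·m².
Taking A's sense as positive: L = (1.488)(2.74) − (1.320)(1.62) − (1.342)(7.58) = -8.229 kg·m²·rev/s.
Combined I = 1.488 + 1.320 + 1.342 = 4.150 kg·m².
ω_f = L / I = -8.229 / 4.150 = -1.983 rev/s.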